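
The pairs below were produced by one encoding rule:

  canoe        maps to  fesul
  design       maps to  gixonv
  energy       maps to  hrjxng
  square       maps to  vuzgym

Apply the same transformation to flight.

ipnmob

In canoe: c→f is +3, a→e is +4, n→s is +5, o→u is +6 — the shift increases by 1 each position. The shift increases by 1 at each position, starting from +3: 3, 4, 5, ….
On flight: f+3=i, l+4=p, i+5=n, g+6=m, h+7=o, t+8=b.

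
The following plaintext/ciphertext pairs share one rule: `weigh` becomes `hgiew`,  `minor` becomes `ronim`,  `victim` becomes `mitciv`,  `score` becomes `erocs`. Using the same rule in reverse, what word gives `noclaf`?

The output letters match the input read backwards: weigh reversed is hgiew. It's just the letters in reverse order.
Decoding noclaf: then reverse → falcon.

falcon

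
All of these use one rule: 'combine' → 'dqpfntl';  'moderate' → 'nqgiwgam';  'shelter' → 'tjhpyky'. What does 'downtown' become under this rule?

eqzryudv

In combine: c→d is +1, o→q is +2, m→p is +3, b→f is +4 — the shift increases by 1 each position. The shift increases by 1 at each position, starting from +1: 1, 2, 3, ….
Applying it to downtown: d+1=e, o+2=q, w+3=z, n+4=r, t+5=y, o+6=u, w+7=d, n+8=v.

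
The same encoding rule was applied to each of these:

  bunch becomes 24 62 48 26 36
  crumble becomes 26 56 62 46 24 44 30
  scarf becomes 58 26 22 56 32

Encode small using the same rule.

Each letter becomes 2×(its alphabet position, a=1..z=26) + 20.
Applying it to small: s=19→58, m=13→46, a=1→22, l=12→44, l=12→44.

58 46 22 44 44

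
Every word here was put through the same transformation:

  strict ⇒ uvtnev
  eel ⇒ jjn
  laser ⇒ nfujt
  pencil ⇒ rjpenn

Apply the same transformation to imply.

The rule splits by letter class: vowels +5, consonants +2.
For imply: i(vowel)+5=n, m(cons)+2=o, p(cons)+2=r, l(cons)+2=n, y(cons)+2=a.

norna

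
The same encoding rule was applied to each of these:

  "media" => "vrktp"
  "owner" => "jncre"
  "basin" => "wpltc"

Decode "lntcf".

swing

Each letter's alphabet position (a=0..z=25) is mapped through 7·x+15 mod 26 — an affine cipher.
Decoding lntcf: l(11)→15·(11−15)≡18=s; n(13)→15·(13−15)≡22=w; t(19)→15·(19−15)≡8=i; c(2)→15·(2−15)≡13=n; f(5)→15·(5−15)≡6=g (all mod 26).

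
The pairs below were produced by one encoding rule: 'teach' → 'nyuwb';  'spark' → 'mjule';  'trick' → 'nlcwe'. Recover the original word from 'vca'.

Compare letters: t→n is +20, e→y is +20, a→u is +20 — a constant shift. Each letter is shifted forward by 20 in the alphabet (a Caesar shift of +20).
Decoding vca: v−20=b, c−20=i, a−20=g.

big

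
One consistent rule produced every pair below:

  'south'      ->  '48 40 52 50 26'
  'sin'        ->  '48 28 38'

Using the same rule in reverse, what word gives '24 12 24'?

gag

The formula is n = 2×(alphabet index, a=1) + 10.
Reversing it on 24 12 24: 24→(24−10)÷2=7=g, 12→(12−10)÷2=1=a, 24→(24−10)÷2=7=g.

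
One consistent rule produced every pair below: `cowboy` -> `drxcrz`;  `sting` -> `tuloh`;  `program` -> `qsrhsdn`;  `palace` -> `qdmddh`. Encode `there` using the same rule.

uihsh

The shift depends on letter class: consonant c→d is +1, but vowel o→r is +3. Two shifts are in play — +3 for a/e/i/o/u, +1 for every other letter.
Applying it to there: t(cons)+1=u, h(cons)+1=i, e(vowel)+3=h, r(cons)+1=s, e(vowel)+3=h.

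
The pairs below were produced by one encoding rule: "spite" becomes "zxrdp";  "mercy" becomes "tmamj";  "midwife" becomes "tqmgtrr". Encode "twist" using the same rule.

In spite: s→z is +7, p→x is +8, i→r is +9, t→d is +10 — the shift increases by 1 each position. Each letter shifts forward by (position + 7), i.e. 7, 8, 9, … — the shift grows by one for each successive letter.
On twist: t+7=a, w+8=e, i+9=r, s+10=c, t+11=e.

aerce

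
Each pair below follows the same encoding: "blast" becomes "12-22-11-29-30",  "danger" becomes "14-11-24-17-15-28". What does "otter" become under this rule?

25-30-30-15-28

b is letter #2 and maps to 12: an offset of 10. Letters become their 1-based position plus 10 (so a→11, b→12, …).
Applying it to otter: o=15→25, t=20→30, t=20→30, e=5→15, r=18→28.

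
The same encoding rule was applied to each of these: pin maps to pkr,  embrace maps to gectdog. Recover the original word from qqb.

zoo

Two steps: reverse the string, then apply a Caesar shift of +2.
Undoing it on qqb: shift back: q−2=o, q−2=o, b−2=z → ooz; then reverse → zoo.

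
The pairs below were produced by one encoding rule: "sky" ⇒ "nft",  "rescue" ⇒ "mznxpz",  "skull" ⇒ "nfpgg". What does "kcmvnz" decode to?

phrase

Compare letters: s→n is +21, k→f is +21, y→t is +21 — a constant shift. This is a Caesar cipher with shift 21.
Reversing it on kcmvnz: k−21=p, c−21=h, m−21=r, v−21=a, n−21=s, z−21=e.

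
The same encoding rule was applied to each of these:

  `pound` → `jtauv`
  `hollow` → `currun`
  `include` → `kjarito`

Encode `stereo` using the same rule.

ukxkzy

The output letters match the input read backwards, each shifted +6: pound reversed is dnuop. Read the word backwards and shift each letter +6.
For stereo: reverse → oerets; then shift: o+6=u, e+6=k, r+6=x, e+6=k, t+6=z, s+6=y.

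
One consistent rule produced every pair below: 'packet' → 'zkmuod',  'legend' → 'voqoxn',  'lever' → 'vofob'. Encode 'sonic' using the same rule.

Compare letters: p→z is +10, a→k is +10, c→m is +10 — a constant shift. Each letter is shifted forward by 10 in the alphabet (a Caesar shift of +10).
On sonic: s+10=c, o+10=y, n+10=x, i+10=s, c+10=m.

cyxsm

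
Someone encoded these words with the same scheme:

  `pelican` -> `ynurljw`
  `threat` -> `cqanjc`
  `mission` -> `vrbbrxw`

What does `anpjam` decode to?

regard

Compare letters: p→y is +9, e→n is +9, l→u is +9 — a constant shift. It's a constant shift of +9 (ROT9).
Reversing it on anpjam: a−9=r, n−9=e, p−9=g, j−9=a, a−9=r, m−9=d.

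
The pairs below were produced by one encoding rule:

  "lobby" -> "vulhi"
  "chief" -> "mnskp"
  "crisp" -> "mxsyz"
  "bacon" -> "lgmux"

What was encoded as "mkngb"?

cedar

Shifts by position in lobby: pos 0: l→v (+10), pos 1: o→u (+6), pos 2: b→l (+10), pos 3: b→h (+6) — repeating every 2. A repeating key of period 2 is used — shifts +10, +6 over and over.
Undoing it on mkngb: m−10=c, k−6=e, n−10=d, g−6=a, b−10=r.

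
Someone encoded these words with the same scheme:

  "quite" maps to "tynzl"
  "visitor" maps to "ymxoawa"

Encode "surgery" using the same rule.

In quite: q→t is +3, u→y is +4, i→n is +5, t→z is +6 — the shift increases by 1 each position. The shift increases by 1 at each position, starting from +3: 3, 4, 5, ….
Applying it to surgery: s+3=v, u+4=y, r+5=w, g+6=m, e+7=l, r+8=z, y+9=h.

vywmlzh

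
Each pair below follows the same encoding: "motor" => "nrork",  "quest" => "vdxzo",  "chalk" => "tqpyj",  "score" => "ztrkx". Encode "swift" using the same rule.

Each letter's alphabet position (a=0..z=25) is mapped through 15·x+15 mod 26 — an affine cipher.
On swift: s(18)→15·18+15≡25=z; w(22)→15·22+15≡7=h; i(8)→15·8+15≡5=f; f(5)→15·5+15≡12=m; t(19)→15·19+15≡14=o (all mod 26).

zhfmo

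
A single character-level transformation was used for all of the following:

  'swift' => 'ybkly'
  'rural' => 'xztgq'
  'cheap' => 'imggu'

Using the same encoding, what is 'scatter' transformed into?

yhczygx

Shifts by position in swift: pos 0: s→y (+6), pos 1: w→b (+5), pos 2: i→k (+2), pos 3: f→l (+6), pos 4: t→y (+5) — repeating every 3. It's a Vigenère-style cipher with numeric key [6,5,2]: position i shifts by key[i mod 3].
Applying it to scatter: s+6=y, c+5=h, a+2=c, t+6=z, t+5=y, e+2=g, r+6=x.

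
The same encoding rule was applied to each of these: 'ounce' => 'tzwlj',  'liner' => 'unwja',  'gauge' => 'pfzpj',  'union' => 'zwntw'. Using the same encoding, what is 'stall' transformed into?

The shift depends on letter class: consonant n→w is +9, but vowel o→t is +5. Vowels shift forward by 5 and consonants shift forward by 9.
Applying it to stall: s(cons)+9=b, t(cons)+9=c, a(vowel)+5=f, l(cons)+9=u, l(cons)+9=u.

bcfuu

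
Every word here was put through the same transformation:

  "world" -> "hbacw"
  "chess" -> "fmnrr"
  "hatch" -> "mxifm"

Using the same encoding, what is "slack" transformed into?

w(22)→h(7) and o(14)→b(1) fit y≡17x+23 (mod 26); the inverse of 17 mod 26 is 23. Each letter's alphabet position (a=0..z=25) is mapped through 17·x+23 mod 26 — an affine cipher.
Applying it to slack: s(18)→17·18+23≡17=r; l(11)→17·11+23≡2=c; a(0)→17·0+23≡23=x; c(2)→17·2+23≡5=f; k(10)→17·10+23≡11=l (all mod 26).

rcxfl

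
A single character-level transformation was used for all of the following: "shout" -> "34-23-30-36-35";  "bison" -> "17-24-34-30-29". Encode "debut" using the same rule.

19-20-17-36-35

Letters become their 1-based position plus 15 (so a→16, b→17, …).
On debut: d=4→19, e=5→20, b=2→17, u=21→36, t=20→35.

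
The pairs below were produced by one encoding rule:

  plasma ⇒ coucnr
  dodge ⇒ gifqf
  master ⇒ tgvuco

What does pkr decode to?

The output letters match the input read backwards, each shifted +2: plasma reversed is amsalp. The word is reversed, then every letter is shifted forward by 2.
Reversing it on pkr: shift back: p−2=n, k−2=i, r−2=p → nip; then reverse → pin.

pin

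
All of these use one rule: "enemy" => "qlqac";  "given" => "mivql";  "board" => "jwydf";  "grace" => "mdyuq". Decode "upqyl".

e(4)→q(16) and n(13)→l(11) fit y≡11x+24 (mod 26); the inverse of 11 mod 26 is 19. Treating letters as 0–25, the rule is x ↦ 11x + 24 (mod 26).
Undoing it on upqyl: u(20)→19·(20−24)≡2=c; p(15)→19·(15−24)≡11=l; q(16)→19·(16−24)≡4=e; y(24)→19·(24−24)≡0=a; l(11)→19·(11−24)≡13=n (all mod 26).

clean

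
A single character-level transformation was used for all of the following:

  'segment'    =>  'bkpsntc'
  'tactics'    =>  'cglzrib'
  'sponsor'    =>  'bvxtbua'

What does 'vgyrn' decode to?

Shifts by position in segment: pos 0: s→b (+9), pos 1: e→k (+6), pos 2: g→p (+9), pos 3: m→s (+6) — repeating every 2. A repeating key of period 2 is used — shifts +9, +6 over and over.
Reversing it on vgyrn: v−9=m, g−6=a, y−9=p, r−6=l, n−9=e.

maple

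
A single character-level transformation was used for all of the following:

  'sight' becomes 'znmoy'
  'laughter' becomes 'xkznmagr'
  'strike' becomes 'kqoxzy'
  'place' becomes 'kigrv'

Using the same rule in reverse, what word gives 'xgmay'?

The output letters match the input read backwards, each shifted +6: sight reversed is thgis. The word is reversed, then every letter is shifted forward by 6.
Undoing it on xgmay: shift back: x−6=r, g−6=a, m−6=g, a−6=u, y−6=s → ragus; then reverse → sugar.

sugar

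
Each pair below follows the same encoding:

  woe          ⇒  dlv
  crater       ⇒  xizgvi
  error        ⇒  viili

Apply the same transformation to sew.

hvd

Each pair mirrors across the alphabet (w↔d, o↔l, e↔v): positions sum to 25. This is the alphabet-reversal cipher (Atbash): a becomes z, b becomes y, etc.
Applying it to sew: s↔h, e↔v, w↔d.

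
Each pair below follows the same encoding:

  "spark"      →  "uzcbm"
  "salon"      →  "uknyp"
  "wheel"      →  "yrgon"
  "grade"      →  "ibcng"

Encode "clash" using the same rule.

evccj

Shifts by position in spark: pos 0: s→u (+2), pos 1: p→z (+10), pos 2: a→c (+2), pos 3: r→b (+10) — repeating every 2. The shifts repeat in a cycle of length 2: positions 0,1,… shift by +2, +10, then the pattern repeats.
On clash: c+2=e, l+10=v, a+2=c, s+10=c, h+2=j.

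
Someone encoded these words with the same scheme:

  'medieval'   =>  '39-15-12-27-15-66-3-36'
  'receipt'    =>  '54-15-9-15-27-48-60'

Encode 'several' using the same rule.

57-15-66-15-54-3-36

m(#13)→39 and e(#5)→15: differences scale by 3, so n = 3·pos + 0. Each letter becomes 3×(its alphabet position, a=1..z=26).
On several: s=19→57, e=5→15, v=22→66, e=5→15, r=18→54, a=1→3, l=12→36.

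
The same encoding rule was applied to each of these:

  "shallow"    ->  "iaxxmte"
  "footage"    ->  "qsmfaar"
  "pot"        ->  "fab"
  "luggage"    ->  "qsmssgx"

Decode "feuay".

The output letters match the input read backwards, each shifted +12: shallow reversed is wollahs. The word is reversed, then every letter is shifted forward by 12.
Reversing it on feuay: shift back: f−12=t, e−12=s, u−12=i, a−12=o, y−12=m → tsiom; then reverse → moist.

moist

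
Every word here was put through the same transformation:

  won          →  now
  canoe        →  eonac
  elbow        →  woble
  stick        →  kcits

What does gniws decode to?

swing

The output letters match the input read backwards: won reversed is now. The word is simply reversed.
Undoing it on gniws: then reverse → swing.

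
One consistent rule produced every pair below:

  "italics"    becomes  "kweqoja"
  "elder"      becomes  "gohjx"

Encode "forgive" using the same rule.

In italics: i→k is +2, t→w is +3, a→e is +4, l→q is +5 — the shift increases by 1 each position. Each letter shifts forward by (position + 2), i.e. 2, 3, 4, … — the shift grows by one for each successive letter.
On forgive: f+2=h, o+3=r, r+4=v, g+5=l, i+6=o, v+7=c, e+8=m.

hrvlocm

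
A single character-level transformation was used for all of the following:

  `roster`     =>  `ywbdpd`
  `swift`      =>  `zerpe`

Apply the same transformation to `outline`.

In roster: r→y is +7, o→w is +8, s→b is +9, t→d is +10 — the shift increases by 1 each position. The shift increases by 1 at each position, starting from +7: 7, 8, 9, ….
On outline: o+7=v, u+8=c, t+9=c, l+10=v, i+11=t, n+12=z, e+13=r.

vccvtzr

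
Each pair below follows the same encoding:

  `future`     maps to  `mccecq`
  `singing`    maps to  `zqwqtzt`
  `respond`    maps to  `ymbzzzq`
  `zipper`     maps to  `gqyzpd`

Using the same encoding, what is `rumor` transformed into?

ycvyc

Letter i (0-indexed) is shifted by i+7, so successive shifts are 7, 8, 9, ….
On rumor: r+7=y, u+8=c, m+9=v, o+10=y, r+11=c.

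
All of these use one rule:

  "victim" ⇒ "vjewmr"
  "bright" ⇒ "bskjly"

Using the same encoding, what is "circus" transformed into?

In victim: v→v is +0, i→j is +1, c→e is +2, t→w is +3 — the shift increases by 1 each position. The shift increases by 1 at each position, starting from +0: 0, 1, 2, ….
For circus: c+0=c, i+1=j, r+2=t, c+3=f, u+4=y, s+5=x.

cjtfyx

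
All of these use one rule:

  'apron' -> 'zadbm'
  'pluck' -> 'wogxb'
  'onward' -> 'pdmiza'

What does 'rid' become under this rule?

pud

The word is reversed, then every letter is shifted forward by 12.
For rid: reverse → dir; then shift: d+12=p, i+12=u, r+12=d.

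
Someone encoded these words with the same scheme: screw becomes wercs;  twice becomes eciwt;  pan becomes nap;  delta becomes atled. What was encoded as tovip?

pivot

The output letters match the input read backwards: screw reversed is wercs. The word is simply reversed.
Undoing it on tovip: then reverse → pivot.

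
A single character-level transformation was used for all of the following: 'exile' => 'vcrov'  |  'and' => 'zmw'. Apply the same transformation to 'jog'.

qlt

Each pair mirrors across the alphabet (e↔v, x↔c, i↔r): positions sum to 25. Each letter is replaced by its mirror in the alphabet: a↔z, b↔y, c↔x, and so on (the Atbash cipher).
For jog: j↔q, o↔l, g↔t.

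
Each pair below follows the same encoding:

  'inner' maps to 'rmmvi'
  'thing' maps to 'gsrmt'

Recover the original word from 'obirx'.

lyric

Each pair mirrors across the alphabet (i↔r, n↔m, n↔m): positions sum to 25. This is the alphabet-reversal cipher (Atbash): a becomes z, b becomes y, etc.
Undoing it on obirx: o↔l, b↔y, i↔r, r↔i, x↔c.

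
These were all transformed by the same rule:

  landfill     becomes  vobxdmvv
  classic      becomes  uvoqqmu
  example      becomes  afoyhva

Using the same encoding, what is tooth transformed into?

teetj

This is an affine cipher: with a=0,…,z=25, each position x becomes (3x+14) mod 26.
For tooth: t(19)→3·19+14≡19=t; o(14)→3·14+14≡4=e; o(14)→3·14+14≡4=e; t(19)→3·19+14≡19=t; h(7)→3·7+14≡9=j (all mod 26).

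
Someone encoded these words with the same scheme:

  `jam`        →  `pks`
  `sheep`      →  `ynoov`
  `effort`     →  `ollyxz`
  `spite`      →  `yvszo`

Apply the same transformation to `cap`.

ikv

The shift depends on letter class: consonant j→p is +6, but vowel a→k is +10. Two shifts are in play — +10 for a/e/i/o/u, +6 for every other letter.
For cap: c(cons)+6=i, a(vowel)+10=k, p(cons)+6=v.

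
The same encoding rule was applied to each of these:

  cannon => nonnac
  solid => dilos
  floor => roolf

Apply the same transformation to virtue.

eutriv

The output letters match the input read backwards: cannon reversed is nonnac. It's just the letters in reverse order.
On virtue: reverse → eutriv.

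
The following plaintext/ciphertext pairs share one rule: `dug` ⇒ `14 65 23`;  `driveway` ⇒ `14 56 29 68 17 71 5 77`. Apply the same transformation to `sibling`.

Each letter becomes 3×(its alphabet position, a=1..z=26) + 2.
Applying it to sibling: s=19→59, i=9→29, b=2→8, l=12→38, i=9→29, n=14→44, g=7→23.

59 29 8 38 29 44 23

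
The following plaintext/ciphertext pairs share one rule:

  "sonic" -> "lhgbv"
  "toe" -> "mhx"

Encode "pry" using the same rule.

ikr

Compare letters: s→l is +19, o→h is +19, n→g is +19 — a constant shift. This is a Caesar cipher with shift 19.
For pry: p+19=i, r+19=k, y+19=r.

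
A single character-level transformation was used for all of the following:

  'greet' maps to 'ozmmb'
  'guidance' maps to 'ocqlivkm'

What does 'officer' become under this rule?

wnnqkmz

Compare letters: g→o is +8, r→z is +8, e→m is +8 — a constant shift. Each letter is shifted forward by 8 in the alphabet (a Caesar shift of +8).
For officer: o+8=w, f+8=n, f+8=n, i+8=q, c+8=k, e+8=m, r+8=z.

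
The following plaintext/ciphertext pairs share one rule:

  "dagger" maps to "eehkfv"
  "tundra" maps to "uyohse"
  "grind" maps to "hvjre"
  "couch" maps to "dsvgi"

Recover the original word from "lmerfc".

kidney

Shifts by position in dagger: pos 0: d→e (+1), pos 1: a→e (+4), pos 2: g→h (+1), pos 3: g→k (+4) — repeating every 2. A repeating key of period 2 is used — shifts +1, +4 over and over.
Decoding lmerfc: l−1=k, m−4=i, e−1=d, r−4=n, f−1=e, c−4=y.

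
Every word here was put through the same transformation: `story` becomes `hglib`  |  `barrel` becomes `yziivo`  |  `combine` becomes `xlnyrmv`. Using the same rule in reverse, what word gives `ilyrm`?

robin

Each pair mirrors across the alphabet (s↔h, t↔g, o↔l): positions sum to 25. Letters are reflected about the middle of the alphabet (position → 25−position): Atbash.
Decoding ilyrm: i↔r, l↔o, y↔b, r↔i, m↔n.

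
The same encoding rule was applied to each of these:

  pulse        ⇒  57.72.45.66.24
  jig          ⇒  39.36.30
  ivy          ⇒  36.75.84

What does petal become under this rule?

57.24.69.12.45

p(#16)→57 and u(#21)→72: differences scale by 3, so n = 3·pos + 9. Each letter becomes 3×(its alphabet position, a=1..z=26) + 9.
On petal: p=16→57, e=5→24, t=20→69, a=1→12, l=12→45.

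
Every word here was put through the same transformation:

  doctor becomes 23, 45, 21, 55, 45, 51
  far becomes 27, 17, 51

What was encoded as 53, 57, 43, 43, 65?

sunny

d(#4)→23 and o(#15)→45: differences scale by 2, so n = 2·pos + 15. Each letter becomes 2×(its alphabet position, a=1..z=26) + 15.
Reversing it on 53, 57, 43, 43, 65: 53→(53−15)÷2=19=s, 57→(57−15)÷2=21=u, 43→(43−15)÷2=14=n, 43→(43−15)÷2=14=n, 65→(65−15)÷2=25=y.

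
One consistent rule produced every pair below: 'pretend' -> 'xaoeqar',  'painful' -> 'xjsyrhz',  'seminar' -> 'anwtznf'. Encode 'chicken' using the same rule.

kqsnwrb

In pretend: p→x is +8, r→a is +9, e→o is +10, t→e is +11 — the shift increases by 1 each position. Letter i (0-indexed) is shifted by i+8, so successive shifts are 8, 9, 10, ….
For chicken: c+8=k, h+9=q, i+10=s, c+11=n, k+12=w, e+13=r, n+14=b.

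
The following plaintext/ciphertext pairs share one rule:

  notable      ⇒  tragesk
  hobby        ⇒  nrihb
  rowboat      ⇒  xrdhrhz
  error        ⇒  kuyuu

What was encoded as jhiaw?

debut

Shifts by position in notable: pos 0: n→t (+6), pos 1: o→r (+3), pos 2: t→a (+7), pos 3: a→g (+6), pos 4: b→e (+3), pos 5: l→s (+7) — repeating every 3. A repeating key of period 3 is used — shifts +6, +3, +7 over and over.
Decoding jhiaw: j−6=d, h−3=e, i−7=b, a−6=u, w−3=t.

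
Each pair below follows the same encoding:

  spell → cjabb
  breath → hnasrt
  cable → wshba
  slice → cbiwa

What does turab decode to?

s(18)→c(2) and p(15)→j(9) fit y≡15x+18 (mod 26); the inverse of 15 mod 26 is 7. This is an affine cipher: with a=0,…,z=25, each position x becomes (15x+18) mod 26.
Undoing it on turab: t(19)→7·(19−18)≡7=h; u(20)→7·(20−18)≡14=o; r(17)→7·(17−18)≡19=t; a(0)→7·(0−18)≡4=e; b(1)→7·(1−18)≡11=l (all mod 26).

hotel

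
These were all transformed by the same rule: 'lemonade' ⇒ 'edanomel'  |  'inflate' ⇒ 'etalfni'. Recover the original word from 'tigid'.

It's just the letters in reverse order.
Decoding tigid: then reverse → digit.

digit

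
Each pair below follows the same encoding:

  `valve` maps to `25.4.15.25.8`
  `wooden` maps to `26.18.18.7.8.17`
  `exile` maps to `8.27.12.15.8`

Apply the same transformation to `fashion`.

v is letter #22 and maps to 25: an offset of 3. Letters become their 1-based position plus 3 (so a→4, b→5, …).
For fashion: f=6→9, a=1→4, s=19→22, h=8→11, i=9→12, o=15→18, n=14→17.

9.4.22.11.12.18.17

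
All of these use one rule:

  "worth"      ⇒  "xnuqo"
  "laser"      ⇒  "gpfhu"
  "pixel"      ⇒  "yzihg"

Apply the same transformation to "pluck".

w(22)→x(23) and o(14)→n(13) fit y≡11x+15 (mod 26); the inverse of 11 mod 26 is 19. This is an affine cipher: with a=0,…,z=25, each position x becomes (11x+15) mod 26.
Applying it to pluck: p(15)→11·15+15≡24=y; l(11)→11·11+15≡6=g; u(20)→11·20+15≡1=b; c(2)→11·2+15≡11=l; k(10)→11·10+15≡21=v (all mod 26).

ygblv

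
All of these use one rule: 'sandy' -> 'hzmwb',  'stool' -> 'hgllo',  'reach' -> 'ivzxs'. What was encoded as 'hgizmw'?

Each letter is replaced by its mirror in the alphabet: a↔z, b↔y, c↔x, and so on (the Atbash cipher).
Reversing it on hgizmw: h↔s, g↔t, i↔r, z↔a, m↔n, w↔d.

strand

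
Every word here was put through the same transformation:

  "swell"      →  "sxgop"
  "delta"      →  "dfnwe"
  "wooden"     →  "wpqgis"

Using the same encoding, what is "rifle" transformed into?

rjhoi

Letter i (0-indexed) is shifted by i+0, so successive shifts are 0, 1, 2, ….
On rifle: r+0=r, i+1=j, f+2=h, l+3=o, e+4=i.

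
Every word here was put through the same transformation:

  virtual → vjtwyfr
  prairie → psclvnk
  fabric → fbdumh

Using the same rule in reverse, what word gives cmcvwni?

classic

The shift increases by 1 at each position, starting from +0: 0, 1, 2, ….
Reversing it on cmcvwni: c−0=c, m−1=l, c−2=a, v−3=s, w−4=s, n−5=i, i−6=c.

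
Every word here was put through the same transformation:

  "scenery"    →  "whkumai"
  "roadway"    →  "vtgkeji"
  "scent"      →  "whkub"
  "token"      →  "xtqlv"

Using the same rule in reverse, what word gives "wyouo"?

sting

In scenery: s→w is +4, c→h is +5, e→k is +6, n→u is +7 — the shift increases by 1 each position. The shift increases by 1 at each position, starting from +4: 4, 5, 6, ….
Undoing it on wyouo: w−4=s, y−5=t, o−6=i, u−7=n, o−8=g.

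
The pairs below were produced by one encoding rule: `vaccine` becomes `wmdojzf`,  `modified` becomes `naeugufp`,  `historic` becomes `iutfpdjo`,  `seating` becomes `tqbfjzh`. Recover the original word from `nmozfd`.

Shifts by position in vaccine: pos 0: v→w (+1), pos 1: a→m (+12), pos 2: c→d (+1), pos 3: c→o (+12) — repeating every 2. A repeating key of period 2 is used — shifts +1, +12 over and over.
Reversing it on nmozfd: n−1=m, m−12=a, o−1=n, z−12=n, f−1=e, d−12=r.

manner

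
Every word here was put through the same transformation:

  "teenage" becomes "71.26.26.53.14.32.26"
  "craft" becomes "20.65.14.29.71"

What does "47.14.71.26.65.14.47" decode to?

lateral

t(#20)→71 and e(#5)→26: differences scale by 3, so n = 3·pos + 11. Each letter becomes 3×(its alphabet position, a=1..z=26) + 11.
Undoing it on 47.14.71.26.65.14.47: 47→(47−11)÷3=12=l, 14→(14−11)÷3=1=a, 71→(71−11)÷3=20=t, 26→(26−11)÷3=5=e, 65→(65−11)÷3=18=r, 14→(14−11)÷3=1=a, 47→(47−11)÷3=12=l.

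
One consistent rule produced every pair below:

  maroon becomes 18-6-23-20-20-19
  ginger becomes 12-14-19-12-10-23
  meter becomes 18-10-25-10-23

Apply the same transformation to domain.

m is letter #13 and maps to 18: an offset of 5. Letters become their 1-based position plus 5 (so a→6, b→7, …).
Applying it to domain: d=4→9, o=15→20, m=13→18, a=1→6, i=9→14, n=14→19.

9-20-18-6-14-19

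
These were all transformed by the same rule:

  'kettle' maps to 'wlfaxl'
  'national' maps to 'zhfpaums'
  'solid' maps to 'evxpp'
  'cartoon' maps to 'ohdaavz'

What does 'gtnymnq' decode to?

Shifts by position in kettle: pos 0: k→w (+12), pos 1: e→l (+7), pos 2: t→f (+12), pos 3: t→a (+7) — repeating every 2. The shifts repeat in a cycle of length 2: positions 0,1,… shift by +12, +7, then the pattern repeats.
Decoding gtnymnq: g−12=u, t−7=m, n−12=b, y−7=r, m−12=a, n−7=g, q−12=e.

umbrage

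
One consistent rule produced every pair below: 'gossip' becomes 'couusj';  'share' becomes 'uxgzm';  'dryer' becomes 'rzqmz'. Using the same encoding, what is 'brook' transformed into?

bzooi

g(6)→c(2) and o(14)→o(14) fit y≡21x+6 (mod 26); the inverse of 21 mod 26 is 5. Each letter's alphabet position (a=0..z=25) is mapped through 21·x+6 mod 26 — an affine cipher.
Applying it to brook: b(1)→21·1+6≡1=b; r(17)→21·17+6≡25=z; o(14)→21·14+6≡14=o; o(14)→21·14+6≡14=o; k(10)→21·10+6≡8=i (all mod 26).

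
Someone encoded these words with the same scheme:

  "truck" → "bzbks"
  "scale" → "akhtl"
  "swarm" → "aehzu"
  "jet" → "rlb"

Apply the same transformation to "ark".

The shift depends on letter class: consonant t→b is +8, but vowel u→b is +7. Vowels shift forward by 7 and consonants shift forward by 8.
For ark: a(vowel)+7=h, r(cons)+8=z, k(cons)+8=s.

hzs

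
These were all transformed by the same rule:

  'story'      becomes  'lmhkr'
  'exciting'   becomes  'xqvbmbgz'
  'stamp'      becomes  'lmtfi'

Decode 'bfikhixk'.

Compare letters: s→l is +19, t→m is +19, o→h is +19 — a constant shift. It's a constant shift of +19 (ROT19).
Decoding bfikhixk: b−19=i, f−19=m, i−19=p, k−19=r, h−19=o, i−19=p, x−19=e, k−19=r.

improper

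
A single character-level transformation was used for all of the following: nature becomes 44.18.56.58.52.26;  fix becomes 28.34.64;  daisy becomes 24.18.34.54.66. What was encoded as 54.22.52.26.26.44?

n(#14)→44 and a(#1)→18: differences scale by 2, so n = 2·pos + 16. With a=1..z=26, the number is 2·pos + 16.
Undoing it on 54.22.52.26.26.44: 54→(54−16)÷2=19=s, 22→(22−16)÷2=3=c, 52→(52−16)÷2=18=r, 26→(26−16)÷2=5=e, 26→(26−16)÷2=5=e, 44→(44−16)÷2=14=n.

screen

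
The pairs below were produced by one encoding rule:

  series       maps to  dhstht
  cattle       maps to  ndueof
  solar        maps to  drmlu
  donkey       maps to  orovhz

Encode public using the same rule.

axcwld

It's a Vigenère-style cipher with numeric key [11,3,1]: position i shifts by key[i mod 3].
On public: p+11=a, u+3=x, b+1=c, l+11=w, i+3=l, c+1=d.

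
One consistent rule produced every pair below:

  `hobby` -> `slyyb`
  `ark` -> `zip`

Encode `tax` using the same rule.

gzc

Each pair mirrors across the alphabet (h↔s, o↔l, b↔y): positions sum to 25. This is the alphabet-reversal cipher (Atbash): a becomes z, b becomes y, etc.
Applying it to tax: t↔g, a↔z, x↔c.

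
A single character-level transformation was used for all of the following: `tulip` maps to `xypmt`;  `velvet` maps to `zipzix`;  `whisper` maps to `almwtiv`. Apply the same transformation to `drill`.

hvmpp

Every letter moves 4 places later in the alphabet, wrapping around z→a.
On drill: d+4=h, r+4=v, i+4=m, l+4=p, l+4=p.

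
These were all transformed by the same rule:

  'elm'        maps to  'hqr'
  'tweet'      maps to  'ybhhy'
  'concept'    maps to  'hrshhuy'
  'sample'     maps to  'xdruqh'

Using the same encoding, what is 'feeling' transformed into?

khhqlsl

Two shifts are in play — +3 for a/e/i/o/u, +5 for every other letter.
On feeling: f(cons)+5=k, e(vowel)+3=h, e(vowel)+3=h, l(cons)+5=q, i(vowel)+3=l, n(cons)+5=s, g(cons)+5=l.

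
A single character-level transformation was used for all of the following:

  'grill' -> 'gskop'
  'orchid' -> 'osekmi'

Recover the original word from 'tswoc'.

In grill: g→g is +0, r→s is +1, i→k is +2, l→o is +3 — the shift increases by 1 each position. Letter i (0-indexed) is shifted by i+0, so successive shifts are 0, 1, 2, ….
Decoding tswoc: t−0=t, s−1=r, w−2=u, o−3=l, c−4=y.

truly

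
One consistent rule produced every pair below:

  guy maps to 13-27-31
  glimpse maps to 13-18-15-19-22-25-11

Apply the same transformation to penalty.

22-11-20-7-18-26-31

g is letter #7 and maps to 13: an offset of 6. The number is (letter's place in the alphabet, a=1) + 6.
On penalty: p=16→22, e=5→11, n=14→20, a=1→7, l=12→18, t=20→26, y=25→31.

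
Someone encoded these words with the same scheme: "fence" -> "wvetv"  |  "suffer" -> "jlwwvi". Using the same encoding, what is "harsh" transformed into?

yrijy

Compare letters: f→w is +17, e→v is +17, n→e is +17 — a constant shift. Each letter is shifted forward by 17 in the alphabet (a Caesar shift of +17).
For harsh: h+17=y, a+17=r, r+17=i, s+17=j, h+17=y.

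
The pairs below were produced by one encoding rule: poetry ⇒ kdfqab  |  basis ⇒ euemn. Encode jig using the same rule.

Read the word backwards and shift each letter +12.
Applying it to jig: reverse → gij; then shift: g+12=s, i+12=u, j+12=v.

suv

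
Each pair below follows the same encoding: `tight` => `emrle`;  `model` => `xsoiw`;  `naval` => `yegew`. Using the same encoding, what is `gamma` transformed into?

rexql

Shifts by position in tight: pos 0: t→e (+11), pos 1: i→m (+4), pos 2: g→r (+11), pos 3: h→l (+4) — repeating every 2. It's a Vigenère-style cipher with numeric key [11,4]: position i shifts by key[i mod 2].
For gamma: g+11=r, a+4=e, m+11=x, m+4=q, a+11=l.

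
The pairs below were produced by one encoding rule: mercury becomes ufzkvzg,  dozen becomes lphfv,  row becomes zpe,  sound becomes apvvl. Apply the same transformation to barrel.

jbzzft

The shift depends on letter class: consonant m→u is +8, but vowel e→f is +1. Vowels shift forward by 1 and consonants shift forward by 8.
Applying it to barrel: b(cons)+8=j, a(vowel)+1=b, r(cons)+8=z, r(cons)+8=z, e(vowel)+1=f, l(cons)+8=t.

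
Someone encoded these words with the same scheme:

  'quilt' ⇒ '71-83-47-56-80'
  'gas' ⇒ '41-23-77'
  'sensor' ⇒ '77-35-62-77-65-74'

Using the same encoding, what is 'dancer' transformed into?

32-23-62-29-35-74

Each letter becomes 3×(its alphabet position, a=1..z=26) + 20.
For dancer: d=4→32, a=1→23, n=14→62, c=3→29, e=5→35, r=18→74.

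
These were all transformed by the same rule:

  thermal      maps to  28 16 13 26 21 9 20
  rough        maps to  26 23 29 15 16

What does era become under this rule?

13 26 9

t is letter #20 and maps to 28: an offset of 8. The number is (letter's place in the alphabet, a=1) + 8.
Applying it to era: e=5→13, r=18→26, a=1→9.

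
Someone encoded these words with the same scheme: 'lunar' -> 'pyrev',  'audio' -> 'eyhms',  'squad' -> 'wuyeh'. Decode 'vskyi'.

Compare letters: l→p is +4, u→y is +4, n→r is +4 — a constant shift. It's a constant shift of +4 (ROT4).
Decoding vskyi: v−4=r, s−4=o, k−4=g, y−4=u, i−4=e.

rogue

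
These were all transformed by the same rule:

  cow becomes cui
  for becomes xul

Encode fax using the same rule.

The output letters match the input read backwards, each shifted +6: cow reversed is woc. Read the word backwards and shift each letter +6.
On fax: reverse → xaf; then shift: x+6=d, a+6=g, f+6=l.

dgl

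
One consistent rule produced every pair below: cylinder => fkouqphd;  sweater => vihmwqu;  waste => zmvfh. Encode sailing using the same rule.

vmlxlzj

Shifts by position in cylinder: pos 0: c→f (+3), pos 1: y→k (+12), pos 2: l→o (+3), pos 3: i→u (+12) — repeating every 2. It's a Vigenère-style cipher with numeric key [3,12]: position i shifts by key[i mod 2].
Applying it to sailing: s+3=v, a+12=m, i+3=l, l+12=x, i+3=l, n+12=z, g+3=j.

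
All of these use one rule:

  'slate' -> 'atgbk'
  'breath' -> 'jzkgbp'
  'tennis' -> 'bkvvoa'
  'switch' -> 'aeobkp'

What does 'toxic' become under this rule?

bufok

The shift depends on letter class: consonant s→a is +8, but vowel a→g is +6. Vowels shift forward by 6 and consonants shift forward by 8.
On toxic: t(cons)+8=b, o(vowel)+6=u, x(cons)+8=f, i(vowel)+6=o, c(cons)+8=k.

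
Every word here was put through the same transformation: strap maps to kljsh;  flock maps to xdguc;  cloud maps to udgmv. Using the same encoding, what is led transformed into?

dwv

This is a Caesar cipher with shift 18.
For led: l+18=d, e+18=w, d+18=v.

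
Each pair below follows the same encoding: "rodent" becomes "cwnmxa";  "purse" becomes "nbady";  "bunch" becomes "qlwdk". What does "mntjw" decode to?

Two steps: reverse the string, then apply a Caesar shift of +9.
Undoing it on mntjw: shift back: m−9=d, n−9=e, t−9=k, j−9=a, w−9=n → dekan; then reverse → naked.

naked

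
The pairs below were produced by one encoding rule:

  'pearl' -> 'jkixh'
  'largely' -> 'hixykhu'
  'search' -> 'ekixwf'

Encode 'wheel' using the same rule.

gfkkh

p(15)→j(9) and e(4)→k(10) fit y≡7x+8 (mod 26); the inverse of 7 mod 26 is 15. This is an affine cipher: with a=0,…,z=25, each position x becomes (7x+8) mod 26.
Applying it to wheel: w(22)→7·22+8≡6=g; h(7)→7·7+8≡5=f; e(4)→7·4+8≡10=k; e(4)→7·4+8≡10=k; l(11)→7·11+8≡7=h (all mod 26).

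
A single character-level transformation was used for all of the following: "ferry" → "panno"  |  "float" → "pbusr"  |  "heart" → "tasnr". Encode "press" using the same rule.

jnacc

f(5)→p(15) and e(4)→a(0) fit y≡15x+18 (mod 26); the inverse of 15 mod 26 is 7. Treating letters as 0–25, the rule is x ↦ 15x + 18 (mod 26).
For press: p(15)→15·15+18≡9=j; r(17)→15·17+18≡13=n; e(4)→15·4+18≡0=a; s(18)→15·18+18≡2=c; s(18)→15·18+18≡2=c (all mod 26).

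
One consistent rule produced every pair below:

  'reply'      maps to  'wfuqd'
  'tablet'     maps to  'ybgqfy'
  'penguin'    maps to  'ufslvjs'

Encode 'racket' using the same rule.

wbhpfy

The shift depends on letter class: consonant r→w is +5, but vowel e→f is +1. Two shifts are in play — +1 for a/e/i/o/u, +5 for every other letter.
Applying it to racket: r(cons)+5=w, a(vowel)+1=b, c(cons)+5=h, k(cons)+5=p, e(vowel)+1=f, t(cons)+5=y.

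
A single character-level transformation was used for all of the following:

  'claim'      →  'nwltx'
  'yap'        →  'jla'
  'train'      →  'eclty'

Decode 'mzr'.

bog

It's a constant shift of +11 (ROT11).
Undoing it on mzr: m−11=b, z−11=o, r−11=g.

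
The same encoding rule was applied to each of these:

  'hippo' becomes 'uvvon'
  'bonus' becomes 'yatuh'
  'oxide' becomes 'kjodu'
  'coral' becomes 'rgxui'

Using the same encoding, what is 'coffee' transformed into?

kkllui

The output letters match the input read backwards, each shifted +6: hippo reversed is oppih. The word is reversed, then every letter is shifted forward by 6.
Applying it to coffee: reverse → eeffoc; then shift: e+6=k, e+6=k, f+6=l, f+6=l, o+6=u, c+6=i.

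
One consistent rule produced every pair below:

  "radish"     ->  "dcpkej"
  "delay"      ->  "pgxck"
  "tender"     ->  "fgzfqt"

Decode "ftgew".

A repeating key of period 2 is used — shifts +12, +2 over and over.
Undoing it on ftgew: f−12=t, t−2=r, g−12=u, e−2=c, w−12=k.

truck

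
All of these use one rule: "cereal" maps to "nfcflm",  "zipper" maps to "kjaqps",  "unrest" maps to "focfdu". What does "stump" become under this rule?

A repeating key of period 2 is used — shifts +11, +1 over and over.
Applying it to stump: s+11=d, t+1=u, u+11=f, m+1=n, p+11=a.

dufna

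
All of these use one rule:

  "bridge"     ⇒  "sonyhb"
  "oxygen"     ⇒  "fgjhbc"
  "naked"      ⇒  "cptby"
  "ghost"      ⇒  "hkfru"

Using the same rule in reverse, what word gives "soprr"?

Treating letters as 0–25, the rule is x ↦ 3x + 15 (mod 26).
Undoing it on soprr: s(18)→9·(18−15)≡1=b; o(14)→9·(14−15)≡17=r; p(15)→9·(15−15)≡0=a; r(17)→9·(17−15)≡18=s; r(17)→9·(17−15)≡18=s (all mod 26).

brass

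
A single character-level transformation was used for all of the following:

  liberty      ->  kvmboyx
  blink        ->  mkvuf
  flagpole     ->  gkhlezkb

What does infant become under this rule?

l(11)→k(10) and i(8)→v(21) fit y≡5x+7 (mod 26); the inverse of 5 mod 26 is 21. Treating letters as 0–25, the rule is x ↦ 5x + 7 (mod 26).
For infant: i(8)→5·8+7≡21=v; n(13)→5·13+7≡20=u; f(5)→5·5+7≡6=g; a(0)→5·0+7≡7=h; n(13)→5·13+7≡20=u; t(19)→5·19+7≡24=y (all mod 26).

vughuy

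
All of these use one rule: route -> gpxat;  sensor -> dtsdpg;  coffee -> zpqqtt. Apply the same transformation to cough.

This is an affine cipher: with a=0,…,z=25, each position x becomes (23x+5) mod 26.
On cough: c(2)→23·2+5≡25=z; o(14)→23·14+5≡15=p; u(20)→23·20+5≡23=x; g(6)→23·6+5≡13=n; h(7)→23·7+5≡10=k (all mod 26).

zpxnk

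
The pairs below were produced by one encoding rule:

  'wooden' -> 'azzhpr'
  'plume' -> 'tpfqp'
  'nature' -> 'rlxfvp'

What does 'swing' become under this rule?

The shift depends on letter class: consonant w→a is +4, but vowel o→z is +11. The rule splits by letter class: vowels +11, consonants +4.
For swing: s(cons)+4=w, w(cons)+4=a, i(vowel)+11=t, n(cons)+4=r, g(cons)+4=k.

watrk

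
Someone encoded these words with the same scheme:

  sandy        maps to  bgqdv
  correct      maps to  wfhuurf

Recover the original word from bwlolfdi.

Two steps: reverse the string, then apply a Caesar shift of +3.
Reversing it on bwlolfdi: shift back: b−3=y, w−3=t, l−3=i, o−3=l, l−3=i, f−3=c, d−3=a, i−3=f → ytilicaf; then reverse → facility.

facility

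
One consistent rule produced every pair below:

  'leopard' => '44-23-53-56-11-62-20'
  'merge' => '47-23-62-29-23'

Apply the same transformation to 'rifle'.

62-35-26-44-23

l(#12)→44 and e(#5)→23: differences scale by 3, so n = 3·pos + 8. With a=1..z=26, the number is 3·pos + 8.
On rifle: r=18→62, i=9→35, f=6→26, l=12→44, e=5→23.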